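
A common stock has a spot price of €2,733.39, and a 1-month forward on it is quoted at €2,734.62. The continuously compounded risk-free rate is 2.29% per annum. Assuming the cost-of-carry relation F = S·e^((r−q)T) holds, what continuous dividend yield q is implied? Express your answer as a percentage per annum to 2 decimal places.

1.75%

From F = S·e^((r−q)T): (r − q) = ln(F/S)/T
ln(2734.62/2733.39) = ln(1.000450) = 0.000450
(r − q) = 0.000450 / (1/12) = 0.005400
q = r − ln(F/S)/T = 0.0229 − 0.005400 = 0.017500
q = 1.75%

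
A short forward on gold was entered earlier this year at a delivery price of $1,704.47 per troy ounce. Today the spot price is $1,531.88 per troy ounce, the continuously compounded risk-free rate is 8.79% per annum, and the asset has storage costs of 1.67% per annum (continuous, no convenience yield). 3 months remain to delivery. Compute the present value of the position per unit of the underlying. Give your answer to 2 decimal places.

$129.13 per troy ounce

Current fair forward for the remaining 3 months: F = S·e^((r + u)·T), (r + u) = 0.0879 + 0.0167 = 0.1046
F = 1531.88 · e^(0.1046 × 3/12) = 1531.88 × 1.02649491 = 1572.4670
Value of long forward = (F − K)·e^(−rT) = (1572.4670 − 1704.47) · e^(−0.0879·3/12)
= -132.0030 × 0.97826469 = -129.13
Short position value = −(long value) = $129.13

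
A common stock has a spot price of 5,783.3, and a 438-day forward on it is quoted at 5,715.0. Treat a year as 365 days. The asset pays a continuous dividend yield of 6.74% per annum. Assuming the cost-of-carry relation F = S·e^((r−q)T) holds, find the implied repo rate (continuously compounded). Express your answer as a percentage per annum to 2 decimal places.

5.75%

From F = S·e^((r−q)T): (r − q) = ln(F/S)/T
ln(5715.0/5783.3) = ln(0.988190) = -0.011880
(r − q) = -0.011880 / (438/365) = -0.009900
r = ln(F/S)/T + q = -0.009900 + 0.0674 = 0.057500
r = 5.75%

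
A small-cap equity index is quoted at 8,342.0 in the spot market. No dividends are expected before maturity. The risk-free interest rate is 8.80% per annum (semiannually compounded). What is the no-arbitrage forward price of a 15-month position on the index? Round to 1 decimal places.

9,290.1

F = S · (1+r/2)^(2T)
= 8342.0 × 1.113656
F = 9,290.1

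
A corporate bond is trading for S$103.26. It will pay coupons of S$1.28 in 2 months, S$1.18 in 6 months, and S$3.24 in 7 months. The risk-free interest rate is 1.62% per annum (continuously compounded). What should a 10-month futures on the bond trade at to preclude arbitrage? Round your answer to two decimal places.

PV(coupons) I = 1.28·e^(−0.0162·2/12) + 1.18·e^(−0.0162·6/12) + 3.24·e^(−0.0162·7/12)
I = 1.2765 + 1.1705 + 3.2095 = 5.6565
F = (S − I)·e^(rT) = (103.26 − 5.6565) · e^(0.0162·10/12)
= 97.6035 · e^0.013500 = 97.6035 × 1.013592 = S$98.93

S$98.93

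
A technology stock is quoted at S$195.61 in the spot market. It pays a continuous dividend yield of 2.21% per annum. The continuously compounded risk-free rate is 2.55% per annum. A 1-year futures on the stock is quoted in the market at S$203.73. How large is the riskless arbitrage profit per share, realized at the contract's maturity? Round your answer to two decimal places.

Fair futures: F* = S·e^(carry·T), with carry = (r − q) = 0.0255 − 0.0221 = 0.0034
F* = 195.61 · e^(0.0034 × 12/12) = 195.61 · e^0.003400 = 195.61 × 1.003406 = S$196.2762
Market S$203.73 > fair S$196.2762: forward overpriced → cash-and-carry (buy spot, short the forward).
At maturity, profit = |F_mkt − F*| = |203.73 − 196.2762| = S$7.45 per share

S$7.45 per share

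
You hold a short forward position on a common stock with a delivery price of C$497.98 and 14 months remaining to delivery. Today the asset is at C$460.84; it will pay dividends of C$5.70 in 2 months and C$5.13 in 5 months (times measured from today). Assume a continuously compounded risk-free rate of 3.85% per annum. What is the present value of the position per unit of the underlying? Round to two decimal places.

PV(remaining dividends) I = 5.70·e^(−0.0385·2/12) + 5.13·e^(−0.0385·5/12) = 10.7119
Current forward F = (S − I)·e^(rT) = (460.84 − 10.7119)·e^(0.0385·14/12) = 450.1281 × 1.045941 = 470.8074
Value (long) = (F − K)·e^(−rT) = (470.8074 − 497.98) × 0.956077 = -25.9791
Short position value = −(long value) = C$25.98

C$25.98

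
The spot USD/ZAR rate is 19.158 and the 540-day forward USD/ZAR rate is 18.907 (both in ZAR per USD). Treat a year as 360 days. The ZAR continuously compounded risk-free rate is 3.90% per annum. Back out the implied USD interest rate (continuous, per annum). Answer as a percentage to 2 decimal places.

F = S·e^((r_ZAR − r_USD)T) ⇒ r_USD = r_ZAR − ln(F/S)/T
ln(18.907/19.158) = -0.013188; /(540/360) = -0.008792
r_USD = 0.0390 + 0.008792 = 0.047792
r_USD = 4.78%

4.78%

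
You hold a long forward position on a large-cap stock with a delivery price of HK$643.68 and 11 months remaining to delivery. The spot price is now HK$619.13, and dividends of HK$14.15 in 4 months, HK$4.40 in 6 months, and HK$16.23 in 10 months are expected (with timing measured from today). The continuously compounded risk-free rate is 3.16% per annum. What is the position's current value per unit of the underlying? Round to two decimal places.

PV(remaining dividends) I = 14.15·e^(−0.0316·4/12) + 4.40·e^(−0.0316·6/12) + 16.23·e^(−0.0316·10/12) = 34.1410
Current forward F = (S − I)·e^(rT) = (619.13 − 34.1410)·e^(0.0316·11/12) = 584.9890 × 1.029390 = 602.1818
Value (long) = (F − K)·e^(−rT) = (602.1818 − 643.68) × 0.971449 = -40.3134
Value = -HK$40.31

-HK$40.31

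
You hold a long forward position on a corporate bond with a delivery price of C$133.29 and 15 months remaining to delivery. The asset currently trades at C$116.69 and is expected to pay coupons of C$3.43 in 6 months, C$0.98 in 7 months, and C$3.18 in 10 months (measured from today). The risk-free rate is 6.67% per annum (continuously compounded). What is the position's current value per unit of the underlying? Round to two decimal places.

PV(remaining coupons) I = 3.43·e^(−0.0667·6/12) + 0.98·e^(−0.0667·7/12) + 3.18·e^(−0.0667·10/12) = 7.2682
Current forward F = (S − I)·e^(rT) = (116.69 − 7.2682)·e^(0.0667·15/12) = 109.4218 × 1.086949 = 118.9359
Value (long) = (F − K)·e^(−rT) = (118.9359 − 133.29) × 0.920006 = -13.2059
Value = -C$13.21

-C$13.21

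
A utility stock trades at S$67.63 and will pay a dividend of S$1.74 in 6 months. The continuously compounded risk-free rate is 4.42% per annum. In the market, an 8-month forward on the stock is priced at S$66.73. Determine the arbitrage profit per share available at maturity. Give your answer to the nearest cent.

S$1.17 per share

PV(dividends) I = 1.74·e^(−0.0442·6/12) = 1.7020
Fair forward F* = (S − I)·e^(rT) = (67.63 − 1.7020)·e^0.029467 = 65.9280 × 1.029905 = 67.8996
Market S$66.73 < fair 67.8996: forward underpriced → reverse cash-and-carry (short the stock, invest proceeds at r, pay the dividends, go long the forward).
Profit at T = |F_mkt − F*| = |66.73 − 67.8996| = S$1.17 per share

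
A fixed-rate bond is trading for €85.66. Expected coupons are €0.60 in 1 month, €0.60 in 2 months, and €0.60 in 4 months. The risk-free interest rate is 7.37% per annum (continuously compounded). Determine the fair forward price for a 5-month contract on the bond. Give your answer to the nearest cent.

€86.50

PV(coupons) I = 0.60·e^(−0.0737·1/12) + 0.60·e^(−0.0737·2/12) + 0.60·e^(−0.0737·4/12)
I = 0.5963 + 0.5927 + 0.5854 = 1.7744
F = (S − I)·e^(rT) = (85.66 − 1.7744) · e^(0.0737·5/12)
= 83.8856 · e^0.030708 = 83.8856 × 1.031184 = €86.50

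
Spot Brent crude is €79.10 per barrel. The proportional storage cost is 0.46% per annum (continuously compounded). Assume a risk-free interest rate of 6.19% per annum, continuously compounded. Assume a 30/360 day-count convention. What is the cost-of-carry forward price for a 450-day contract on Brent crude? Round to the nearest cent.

Net carry = r + u − y = 0.0619 + 0.0046 − 0.0000 = 0.0665
F = S·e^((r+u−y)T) = 79.10 · e^(0.0665 × 450/360) = 79.10 · e^0.083125
= 79.10 × 1.086678 = €85.96 per barrel

€85.96 per barrel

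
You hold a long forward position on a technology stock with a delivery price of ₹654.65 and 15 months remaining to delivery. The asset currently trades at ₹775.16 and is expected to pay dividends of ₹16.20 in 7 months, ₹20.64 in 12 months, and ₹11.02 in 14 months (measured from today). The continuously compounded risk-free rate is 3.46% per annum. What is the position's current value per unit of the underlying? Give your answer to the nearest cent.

₹101.82

PV(remaining dividends) I = 16.20·e^(−0.0346·7/12) + 20.64·e^(−0.0346·12/12) + 11.02·e^(−0.0346·14/12) = 46.3984
Current forward F = (S − I)·e^(rT) = (775.16 − 46.3984)·e^(0.0346·15/12) = 728.7616 × 1.044199 = 760.9721
Value (long) = (F − K)·e^(−rT) = (760.9721 − 654.65) × 0.957672 = 101.8217
Value = ₹101.82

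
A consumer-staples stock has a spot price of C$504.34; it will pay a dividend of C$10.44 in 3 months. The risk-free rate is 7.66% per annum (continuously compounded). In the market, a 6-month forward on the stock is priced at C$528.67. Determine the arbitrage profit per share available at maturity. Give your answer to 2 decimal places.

C$15.28 per share

PV(dividends) I = 10.44·e^(−0.0766·3/12) = 10.2420
Fair forward F* = (S − I)·e^(rT) = (504.34 − 10.2420)·e^0.038300 = 494.0980 × 1.039043 = 513.3891
Market C$528.67 > fair 513.3891: forward overpriced → cash-and-carry (borrow at r, buy the stock and collect the dividends, short the forward).
Profit at T = |F_mkt − F*| = |528.67 − 513.3891| = C$15.28 per share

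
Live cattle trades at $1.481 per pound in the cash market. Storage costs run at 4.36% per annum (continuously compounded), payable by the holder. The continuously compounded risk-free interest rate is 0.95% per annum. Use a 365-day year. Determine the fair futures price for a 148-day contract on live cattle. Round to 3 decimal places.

$1.513 per pound

Net carry = r + u − y = 0.0095 + 0.0436 − 0.0000 = 0.0531
F = S·e^((r+u−y)T) = 1.481 · e^(0.0531 × 148/365) = 1.481 · e^0.021531
= 1.481 × 1.021764 = $1.513 per pound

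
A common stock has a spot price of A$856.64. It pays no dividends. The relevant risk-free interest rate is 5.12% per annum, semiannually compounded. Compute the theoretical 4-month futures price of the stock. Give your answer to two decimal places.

A$871.20

F = S · (1+r/2)^(2T)
= 856.64 × 1.016995
F = A$871.20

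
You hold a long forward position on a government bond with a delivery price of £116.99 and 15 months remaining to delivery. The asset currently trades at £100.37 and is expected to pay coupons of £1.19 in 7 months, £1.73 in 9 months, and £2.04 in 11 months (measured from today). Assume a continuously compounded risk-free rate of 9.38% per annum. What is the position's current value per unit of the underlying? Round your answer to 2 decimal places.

-£8.29

PV(remaining coupons) I = 1.19·e^(−0.0938·7/12) + 1.73·e^(−0.0938·9/12) + 2.04·e^(−0.0938·11/12) = 4.6110
Current forward F = (S − I)·e^(rT) = (100.37 − 4.6110)·e^(0.0938·15/12) = 95.7590 × 1.124400 = 107.6714
Value (long) = (F − K)·e^(−rT) = (107.6714 − 116.99) × 0.889363 = -8.2876
Value = -£8.29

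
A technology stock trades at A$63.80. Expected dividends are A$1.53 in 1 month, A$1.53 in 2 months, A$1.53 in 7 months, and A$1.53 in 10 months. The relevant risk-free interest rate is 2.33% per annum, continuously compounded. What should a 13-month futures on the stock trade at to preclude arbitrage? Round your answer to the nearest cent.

PV(dividends) I = 1.53·e^(−0.0233·1/12) + 1.53·e^(−0.0233·2/12) + 1.53·e^(−0.0233·7/12) + 1.53·e^(−0.0233·10/12)
I = 1.5270 + 1.5241 + 1.5093 + 1.5006 = 6.0610
F = (S − I)·e^(rT) = (63.80 − 6.0610) · e^(0.0233·13/12)
= 57.7390 · e^0.025242 = 57.7390 × 1.025563 = A$59.21

A$59.21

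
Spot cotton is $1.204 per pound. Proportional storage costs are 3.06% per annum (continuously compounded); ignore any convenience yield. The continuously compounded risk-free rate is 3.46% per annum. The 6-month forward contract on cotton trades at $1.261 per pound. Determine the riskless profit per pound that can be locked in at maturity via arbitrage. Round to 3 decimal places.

Fair forward: F* = S·e^(carry·T), with carry = (r + u) = 0.0346 + 0.0306 = 0.0652
F* = 1.204 · e^(0.0652 × 6/12) = 1.204 · e^0.032600 = 1.204 × 1.033137 = $1.2439
Market $1.261 > fair $1.2439: forward overpriced → cash-and-carry (buy spot, short the forward).
At maturity, profit = |F_mkt − F*| = |1.261 − 1.2439| = $0.017 per pound

$0.017 per pound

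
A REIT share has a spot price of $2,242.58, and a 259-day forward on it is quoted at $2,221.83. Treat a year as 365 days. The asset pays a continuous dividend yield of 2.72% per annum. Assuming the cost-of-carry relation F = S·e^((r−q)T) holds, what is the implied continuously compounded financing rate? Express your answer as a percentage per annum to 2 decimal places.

1.41%

From F = S·e^((r−q)T): (r − q) = ln(F/S)/T
ln(2221.83/2242.58) = ln(0.990747) = -0.009296
(r − q) = -0.009296 / (259/365) = -0.013101
r = ln(F/S)/T + q = -0.013101 + 0.0272 = 0.014099
r = 1.41%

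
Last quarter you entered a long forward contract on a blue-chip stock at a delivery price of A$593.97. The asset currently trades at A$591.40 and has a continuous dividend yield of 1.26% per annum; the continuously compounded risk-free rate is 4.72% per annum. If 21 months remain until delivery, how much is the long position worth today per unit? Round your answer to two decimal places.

Current fair forward for the remaining 21 months: F = S·e^((r − q)·T), (r − q) = 0.0472 − 0.0126 = 0.0346
F = 591.40 · e^(0.0346 × 21/12) = 591.40 × 1.062421 = 628.3158
Value of long forward = (F − K)·e^(−rT) = (628.3158 − 593.97) · e^(−0.0472·21/12)
= 34.3458 × 0.920719 = 31.62

A$31.62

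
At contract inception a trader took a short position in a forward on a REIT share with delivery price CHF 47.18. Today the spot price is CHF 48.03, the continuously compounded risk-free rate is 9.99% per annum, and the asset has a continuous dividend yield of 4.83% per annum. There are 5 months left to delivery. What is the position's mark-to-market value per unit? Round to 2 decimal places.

Current fair forward for the remaining 5 months: F = S·e^((r − q)·T), (r − q) = 0.0999 − 0.0483 = 0.0516
F = 48.03 · e^(0.0516 × 5/12) = 48.03 × 1.021733 = 49.0738
Value of long forward = (F − K)·e^(−rT) = (49.0738 − 47.18) · e^(−0.0999·5/12)
= 1.8938 × 0.959229 = 1.82
Short position value = −(long value) = -CHF 1.82

-CHF 1.82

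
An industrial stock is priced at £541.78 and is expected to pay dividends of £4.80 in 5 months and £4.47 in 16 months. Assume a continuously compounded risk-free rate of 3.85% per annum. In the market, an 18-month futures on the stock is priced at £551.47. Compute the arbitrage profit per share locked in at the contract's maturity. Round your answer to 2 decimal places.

£13.02 per share

PV(dividends) I = 4.80·e^(−0.0385·5/12) + 4.47·e^(−0.0385·16/12) = 8.9699
Fair futures F* = (S − I)·e^(rT) = (541.78 − 8.9699)·e^0.057750 = 532.8101 × 1.059450 = 564.4857
Market £551.47 < fair 564.4857: forward underpriced → reverse cash-and-carry (short the stock, invest proceeds at r, pay the dividends, go long the forward).
Profit at T = |F_mkt − F*| = |551.47 − 564.4857| = £13.02 per share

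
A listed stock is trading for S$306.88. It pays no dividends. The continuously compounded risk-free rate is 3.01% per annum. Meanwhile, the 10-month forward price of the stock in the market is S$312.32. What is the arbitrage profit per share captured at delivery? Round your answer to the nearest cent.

Fair forward: F* = S·e^(carry·T), with carry = r = 0.0301
F* = 306.88 · e^(0.0301 × 10/12) = 306.88 · e^0.025083 = 306.88 × 1.025400 = S$314.6748
Market S$312.32 < fair S$314.6748: forward underpriced → reverse cash-and-carry (short spot, go long the forward).
At maturity, profit = |F_mkt − F*| = |312.32 − 314.6748| = S$2.35 per share

S$2.35 per share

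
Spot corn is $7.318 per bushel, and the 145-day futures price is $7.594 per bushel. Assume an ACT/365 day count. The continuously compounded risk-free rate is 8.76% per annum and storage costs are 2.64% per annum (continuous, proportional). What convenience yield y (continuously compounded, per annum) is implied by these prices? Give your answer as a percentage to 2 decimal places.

2.08%

F = S·e^((r+u−y)T) ⇒ (r+u−y) = ln(F/S)/T
ln(7.594/7.318) = 0.037021; /T ⇒ 0.093191
y = r + u − ln(F/S)/T = 0.0876 + 0.0264 − 0.093191 = 0.020809
y = 2.08%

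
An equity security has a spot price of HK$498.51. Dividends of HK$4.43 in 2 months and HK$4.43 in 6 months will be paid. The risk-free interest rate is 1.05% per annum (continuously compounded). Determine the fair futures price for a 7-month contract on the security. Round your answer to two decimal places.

PV(dividends) I = 4.43·e^(−0.0105·2/12) + 4.43·e^(−0.0105·6/12)
I = 4.4223 + 4.4068 = 8.8291
F = (S − I)·e^(rT) = (498.51 − 8.8291) · e^(0.0105·7/12)
= 489.6809 · e^0.006125 = 489.6809 × 1.006144 = HK$492.69

HK$492.69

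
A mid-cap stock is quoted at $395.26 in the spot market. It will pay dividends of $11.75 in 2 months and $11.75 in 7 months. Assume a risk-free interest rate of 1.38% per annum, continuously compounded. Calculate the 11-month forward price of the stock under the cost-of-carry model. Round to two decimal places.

$376.62

PV(dividends) I = 11.75·e^(−0.0138·2/12) + 11.75·e^(−0.0138·7/12)
I = 11.7230 + 11.6558 = 23.3788
F = (S − I)·e^(rT) = (395.26 − 23.3788) · e^(0.0138·11/12)
= 371.8812 · e^0.012650 = 371.8812 × 1.012730 = $376.62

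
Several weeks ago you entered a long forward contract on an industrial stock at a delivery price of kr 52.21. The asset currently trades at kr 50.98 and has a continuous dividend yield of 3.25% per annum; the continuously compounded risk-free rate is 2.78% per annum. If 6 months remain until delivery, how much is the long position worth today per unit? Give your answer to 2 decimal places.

-kr 1.33

Current fair forward for the remaining 6 months: F = S·e^((r − q)·T), (r − q) = 0.0278 − 0.0325 = -0.0047
F = 50.98 · e^(-0.0047 × 6/12) = 50.98 × 0.997653 = 50.8603
Value of long forward = (F − K)·e^(−rT) = (50.8603 − 52.21) · e^(−0.0278·6/12)
= -1.3497 × 0.986196 = -1.33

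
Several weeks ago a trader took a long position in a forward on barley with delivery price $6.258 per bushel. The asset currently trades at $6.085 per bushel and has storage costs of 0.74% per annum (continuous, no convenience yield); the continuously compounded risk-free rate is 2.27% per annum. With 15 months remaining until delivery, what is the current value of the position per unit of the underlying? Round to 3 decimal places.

$0.059 per bushel

Current fair forward for the remaining 15 months: F = S·e^((r + u)·T), (r + u) = 0.0227 + 0.0074 = 0.0301
F = 6.085 · e^(0.0301 × 15/12) = 6.085 × 1.038342 = 6.3183
Value of long forward = (F − K)·e^(−rT) = (6.3183 − 6.258) · e^(−0.0227·15/12)
= 0.0603 × 0.972024 = 0.059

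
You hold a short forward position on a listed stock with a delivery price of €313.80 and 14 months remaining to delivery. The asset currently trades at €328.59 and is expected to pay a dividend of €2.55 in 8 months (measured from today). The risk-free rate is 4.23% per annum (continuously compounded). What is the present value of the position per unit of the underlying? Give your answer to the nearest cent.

PV(remaining dividends) I = 2.55·e^(−0.0423·8/12) = 2.4791
Current forward F = (S − I)·e^(rT) = (328.59 − 2.4791)·e^(0.0423·14/12) = 326.1109 × 1.050588 = 342.6082
Value (long) = (F − K)·e^(−rT) = (342.6082 − 313.80) × 0.951848 = 27.4210
Short position value = −(long value) = -€27.42

-€27.42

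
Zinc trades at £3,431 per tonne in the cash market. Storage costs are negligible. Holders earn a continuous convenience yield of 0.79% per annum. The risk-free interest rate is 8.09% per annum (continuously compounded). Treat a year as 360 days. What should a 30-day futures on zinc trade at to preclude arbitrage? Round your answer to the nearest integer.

£3,452 per tonne

Net carry = r + u − y = 0.0809 + 0.0000 − 0.0079 = 0.0730
F = S·e^((r+u−y)T) = 3431 · e^(0.0730 × 30/360) = 3431 · e^0.006083
= 3431 × 1.006102 = £3,452 per tonne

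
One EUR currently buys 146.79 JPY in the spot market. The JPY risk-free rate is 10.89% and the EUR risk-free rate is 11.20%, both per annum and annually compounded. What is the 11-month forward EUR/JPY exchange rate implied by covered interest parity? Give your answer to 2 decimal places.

146.41

By covered interest parity, F = S · (1+r_JPY)^T / (1+r_EUR)^T
= 146.79 × 1.099389 / 1.102206 = 146.79 × 0.997444
F = 146.41 JPY per EUR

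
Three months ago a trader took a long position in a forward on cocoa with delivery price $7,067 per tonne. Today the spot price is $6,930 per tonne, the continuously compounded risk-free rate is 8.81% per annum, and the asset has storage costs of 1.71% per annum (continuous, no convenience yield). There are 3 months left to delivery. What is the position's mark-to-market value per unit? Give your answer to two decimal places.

$46.64 per tonne

Current fair forward for the remaining 3 months: F = S·e^((r + u)·T), (r + u) = 0.0881 + 0.0171 = 0.1052
F = 6930 · e^(0.1052 × 3/12) = 6930 × 1.02664890 = 7114.6769
Value of long forward = (F − K)·e^(−rT) = (7114.6769 − 7067) · e^(−0.0881·3/12)
= 47.6769 × 0.97821578 = 46.64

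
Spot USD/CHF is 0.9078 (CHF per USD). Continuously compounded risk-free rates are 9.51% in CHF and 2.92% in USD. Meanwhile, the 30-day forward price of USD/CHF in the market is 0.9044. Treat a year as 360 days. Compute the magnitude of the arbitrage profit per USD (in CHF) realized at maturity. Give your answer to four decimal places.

Fair forward: F* = S·e^(carry·T), with carry = (r_CHF − r_USD) = 0.0951 − 0.0292 = 0.0659
F* = 0.9078 · e^(0.0659 × 30/360) = 0.9078 · e^0.005492 = 0.9078 × 1.005507 = 0.9128
Market 0.9044 < fair 0.9128: forward underpriced → reverse cash-and-carry (short spot, go long the forward).
At maturity, profit = |F_mkt − F*| = |0.9044 − 0.9128| = 0.0084 per USD (in CHF)

0.0084 per USD (in CHF)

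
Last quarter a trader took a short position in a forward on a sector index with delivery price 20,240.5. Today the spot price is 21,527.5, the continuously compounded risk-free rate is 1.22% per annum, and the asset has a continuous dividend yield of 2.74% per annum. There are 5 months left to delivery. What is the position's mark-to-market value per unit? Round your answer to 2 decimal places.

-1145.25

Current fair forward for the remaining 5 months: F = S·e^((r − q)·T), (r − q) = 0.0122 − 0.0274 = -0.0152
F = 21527.5 · e^(-0.0152 × 5/12) = 21527.5 × 0.99368668 = 21391.5900
Value of long forward = (F − K)·e^(−rT) = (21391.5900 − 20240.5) · e^(−0.0122·5/12)
= 1151.0900 × 0.99492956 = 1145.25
Short position value = −(long value) = -1145.25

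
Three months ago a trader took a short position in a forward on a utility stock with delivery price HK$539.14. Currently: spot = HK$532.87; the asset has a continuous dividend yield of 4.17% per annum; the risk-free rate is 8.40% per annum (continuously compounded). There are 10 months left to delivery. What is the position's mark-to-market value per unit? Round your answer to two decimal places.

-HK$11.98

Current fair forward for the remaining 10 months: F = S·e^((r − q)·T), (r − q) = 0.0840 − 0.0417 = 0.0423
F = 532.87 · e^(0.0423 × 10/12) = 532.87 × 1.035879 = 551.9888
Value of long forward = (F − K)·e^(−rT) = (551.9888 − 539.14) · e^(−0.0840·10/12)
= 12.8488 × 0.932394 = 11.98
Short position value = −(long value) = -HK$11.98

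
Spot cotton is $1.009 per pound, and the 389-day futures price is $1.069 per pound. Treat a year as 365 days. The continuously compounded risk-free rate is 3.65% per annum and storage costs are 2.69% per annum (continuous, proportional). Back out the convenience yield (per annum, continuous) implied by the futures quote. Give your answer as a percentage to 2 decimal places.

0.92%

F = S·e^((r+u−y)T) ⇒ (r+u−y) = ln(F/S)/T
ln(1.069/1.009) = 0.057764; /T ⇒ 0.054200
y = r + u − ln(F/S)/T = 0.0365 + 0.0269 − 0.054200 = 0.009200
y = 0.92%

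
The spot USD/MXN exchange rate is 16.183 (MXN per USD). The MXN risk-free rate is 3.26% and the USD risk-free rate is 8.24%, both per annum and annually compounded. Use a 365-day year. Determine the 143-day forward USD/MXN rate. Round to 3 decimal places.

By covered interest parity, F = S · (1+r_MXN)^T / (1+r_USD)^T
= 16.183 × 1.012648 / 1.031508 = 16.183 × 0.981716
F = 15.887 MXN per USD

15.887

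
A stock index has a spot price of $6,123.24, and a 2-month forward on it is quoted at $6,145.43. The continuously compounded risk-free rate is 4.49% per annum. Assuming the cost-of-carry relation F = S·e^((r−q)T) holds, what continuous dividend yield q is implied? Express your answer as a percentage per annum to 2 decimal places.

2.32%

From F = S·e^((r−q)T): (r − q) = ln(F/S)/T
ln(6145.43/6123.24) = ln(1.003624) = 0.003617
(r − q) = 0.003617 / (2/12) = 0.021702
q = r − ln(F/S)/T = 0.0449 − 0.021702 = 0.023198
q = 2.32%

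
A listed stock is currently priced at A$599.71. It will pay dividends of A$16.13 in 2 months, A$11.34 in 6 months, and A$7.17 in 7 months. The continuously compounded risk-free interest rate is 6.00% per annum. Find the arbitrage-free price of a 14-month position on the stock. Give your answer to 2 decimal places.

PV(dividends) I = 16.13·e^(−0.0600·2/12) + 11.34·e^(−0.0600·6/12) + 7.17·e^(−0.0600·7/12)
I = 15.9695 + 11.0049 + 6.9234 = 33.8978
F = (S − I)·e^(rT) = (599.71 − 33.8978) · e^(0.0600·14/12)
= 565.8122 · e^0.070000 = 565.8122 × 1.072508 = A$606.84

A$606.84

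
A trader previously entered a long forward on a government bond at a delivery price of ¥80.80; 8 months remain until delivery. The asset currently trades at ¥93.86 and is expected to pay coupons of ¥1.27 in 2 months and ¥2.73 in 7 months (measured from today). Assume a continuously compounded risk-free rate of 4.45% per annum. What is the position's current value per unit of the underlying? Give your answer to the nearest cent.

¥11.50

PV(remaining coupons) I = 1.27·e^(−0.0445·2/12) + 2.73·e^(−0.0445·7/12) = 3.9207
Current forward F = (S − I)·e^(rT) = (93.86 − 3.9207)·e^(0.0445·8/12) = 89.9393 × 1.030111 = 92.6475
Value (long) = (F − K)·e^(−rT) = (92.6475 − 80.80) × 0.970769 = 11.5012
Value = ¥11.50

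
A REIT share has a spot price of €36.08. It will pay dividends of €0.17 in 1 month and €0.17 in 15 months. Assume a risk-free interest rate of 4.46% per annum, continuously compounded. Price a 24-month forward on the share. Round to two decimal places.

€39.09

PV(dividends) I = 0.17·e^(−0.0446·1/12) + 0.17·e^(−0.0446·15/12)
I = 0.1694 + 0.1608 = 0.3302
F = (S − I)·e^(rT) = (36.08 − 0.3302) · e^(0.0446·24/12)
= 35.7498 · e^0.089200 = 35.7498 × 1.093299 = €39.09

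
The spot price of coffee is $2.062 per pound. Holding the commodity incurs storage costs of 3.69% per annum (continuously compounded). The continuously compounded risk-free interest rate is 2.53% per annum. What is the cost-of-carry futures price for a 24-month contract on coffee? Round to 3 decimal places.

Net carry = r + u − y = 0.0253 + 0.0369 − 0.0000 = 0.0622
F = S·e^((r+u−y)T) = 2.062 · e^(0.0622 × 24/12) = 2.062 · e^0.124400
= 2.062 × 1.132469 = $2.335 per pound

$2.335 per pound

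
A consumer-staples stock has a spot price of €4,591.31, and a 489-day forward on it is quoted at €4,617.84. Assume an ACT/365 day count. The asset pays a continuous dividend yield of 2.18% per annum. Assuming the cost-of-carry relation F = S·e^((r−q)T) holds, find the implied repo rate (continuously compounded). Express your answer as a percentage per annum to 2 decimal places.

From F = S·e^((r−q)T): (r − q) = ln(F/S)/T
ln(4617.84/4591.31) = ln(1.005778) = 0.005761
(r − q) = 0.005761 / (489/365) = 0.004300
r = ln(F/S)/T + q = 0.004300 + 0.0218 = 0.026100
r = 2.61%

2.61%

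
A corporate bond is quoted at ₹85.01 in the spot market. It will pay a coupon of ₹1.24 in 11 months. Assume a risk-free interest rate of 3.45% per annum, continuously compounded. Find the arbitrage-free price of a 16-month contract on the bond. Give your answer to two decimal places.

PV(coupons) I = 1.24·e^(−0.0345·11/12)
I = 1.2014
F = (S − I)·e^(rT) = (85.01 − 1.2014) · e^(0.0345·16/12)
= 83.8086 · e^0.046000 = 83.8086 × 1.047074 = ₹87.75

₹87.75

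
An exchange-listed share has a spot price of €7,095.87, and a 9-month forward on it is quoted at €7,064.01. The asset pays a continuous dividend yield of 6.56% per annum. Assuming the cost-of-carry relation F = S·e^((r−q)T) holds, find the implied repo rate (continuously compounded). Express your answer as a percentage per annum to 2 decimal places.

From F = S·e^((r−q)T): (r − q) = ln(F/S)/T
ln(7064.01/7095.87) = ln(0.995510) = -0.004500
(r − q) = -0.004500 / (9/12) = -0.006000
r = ln(F/S)/T + q = -0.006000 + 0.0656 = 0.059600
r = 5.96%

5.96%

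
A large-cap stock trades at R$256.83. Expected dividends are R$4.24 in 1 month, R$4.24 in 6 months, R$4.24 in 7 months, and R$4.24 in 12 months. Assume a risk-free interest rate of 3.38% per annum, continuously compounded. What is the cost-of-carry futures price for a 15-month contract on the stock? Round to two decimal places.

R$250.54

PV(dividends) I = 4.24·e^(−0.0338·1/12) + 4.24·e^(−0.0338·6/12) + 4.24·e^(−0.0338·7/12) + 4.24·e^(−0.0338·12/12)
I = 4.2281 + 4.1689 + 4.1572 + 4.0991 = 16.6533
F = (S − I)·e^(rT) = (256.83 − 16.6533) · e^(0.0338·15/12)
= 240.1767 · e^0.042250 = 240.1767 × 1.043155 = R$250.54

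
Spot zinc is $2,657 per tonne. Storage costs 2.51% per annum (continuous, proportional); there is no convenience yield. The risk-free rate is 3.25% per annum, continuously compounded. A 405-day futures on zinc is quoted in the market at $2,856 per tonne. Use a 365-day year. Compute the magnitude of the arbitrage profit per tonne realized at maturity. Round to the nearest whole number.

$24 per tonne

Fair futures: F* = S·e^(carry·T), with carry = (r + u) = 0.0325 + 0.0251 = 0.0576
F* = 2657 · e^(0.0576 × 405/365) = 2657 · e^0.063912 = 2657 × 1.065999 = $2832.3593
Market $2856 > fair $2832.3593: forward overpriced → cash-and-carry (buy spot, short the forward).
At maturity, profit = |F_mkt − F*| = |2856 − 2832.3593| = $24 per tonne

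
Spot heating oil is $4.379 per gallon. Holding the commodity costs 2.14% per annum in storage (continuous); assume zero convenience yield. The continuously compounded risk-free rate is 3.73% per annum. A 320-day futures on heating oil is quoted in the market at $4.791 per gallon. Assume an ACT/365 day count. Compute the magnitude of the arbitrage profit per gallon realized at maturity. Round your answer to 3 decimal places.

Fair futures: F* = S·e^(carry·T), with carry = (r + u) = 0.0373 + 0.0214 = 0.0587
F* = 4.379 · e^(0.0587 × 320/365) = 4.379 · e^0.051463 = 4.379 × 1.052810 = $4.6103
Market $4.791 > fair $4.6103: forward overpriced → cash-and-carry (buy spot, short the forward).
At maturity, profit = |F_mkt − F*| = |4.791 − 4.6103| = $0.181 per gallon

$0.181 per gallon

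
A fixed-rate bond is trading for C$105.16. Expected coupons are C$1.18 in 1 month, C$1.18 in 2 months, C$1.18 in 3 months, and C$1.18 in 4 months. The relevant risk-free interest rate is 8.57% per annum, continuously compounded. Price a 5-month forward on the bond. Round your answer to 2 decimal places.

C$104.18

PV(coupons) I = 1.18·e^(−0.0857·1/12) + 1.18·e^(−0.0857·2/12) + 1.18·e^(−0.0857·3/12) + 1.18·e^(−0.0857·4/12)
I = 1.1716 + 1.1633 + 1.1550 + 1.1468 = 4.6367
F = (S − I)·e^(rT) = (105.16 − 4.6367) · e^(0.0857·5/12)
= 100.5233 · e^0.035708 = 100.5233 × 1.036353 = C$104.18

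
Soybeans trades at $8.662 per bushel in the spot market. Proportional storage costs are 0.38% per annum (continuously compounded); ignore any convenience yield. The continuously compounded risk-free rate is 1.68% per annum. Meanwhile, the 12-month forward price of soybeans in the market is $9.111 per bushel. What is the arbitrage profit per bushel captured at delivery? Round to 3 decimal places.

Fair forward: F* = S·e^(carry·T), with carry = (r + u) = 0.0168 + 0.0038 = 0.0206
F* = 8.662 · e^(0.0206 × 12/12) = 8.662 · e^0.020600 = 8.662 × 1.020814 = $8.8423
Market $9.111 > fair $8.8423: forward overpriced → cash-and-carry (buy spot, short the forward).
At maturity, profit = |F_mkt − F*| = |9.111 − 8.8423| = $0.269 per bushel

$0.269 per bushel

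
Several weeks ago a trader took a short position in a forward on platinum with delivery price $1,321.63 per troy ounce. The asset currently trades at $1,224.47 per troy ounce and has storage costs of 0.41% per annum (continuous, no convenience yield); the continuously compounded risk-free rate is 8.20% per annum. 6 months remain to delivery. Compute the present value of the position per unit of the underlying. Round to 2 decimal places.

Current fair forward for the remaining 6 months: F = S·e^((r + u)·T), (r + u) = 0.0820 + 0.0041 = 0.0861
F = 1224.47 · e^(0.0861 × 6/12) = 1224.47 × 1.04399009 = 1278.3345
Value of long forward = (F − K)·e^(−rT) = (1278.3345 − 1321.63) · e^(−0.0820·6/12)
= -43.2955 × 0.95982913 = -41.56
Short position value = −(long value) = $41.56

$41.56 per troy ounce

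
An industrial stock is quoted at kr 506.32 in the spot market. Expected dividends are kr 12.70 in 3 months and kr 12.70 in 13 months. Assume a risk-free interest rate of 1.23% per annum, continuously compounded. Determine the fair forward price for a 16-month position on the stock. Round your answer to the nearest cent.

PV(dividends) I = 12.70·e^(−0.0123·3/12) + 12.70·e^(−0.0123·13/12)
I = 12.6610 + 12.5319 = 25.1929
F = (S − I)·e^(rT) = (506.32 − 25.1929) · e^(0.0123·16/12)
= 481.1271 · e^0.016400 = 481.1271 × 1.016535 = kr 489.08

kr 489.08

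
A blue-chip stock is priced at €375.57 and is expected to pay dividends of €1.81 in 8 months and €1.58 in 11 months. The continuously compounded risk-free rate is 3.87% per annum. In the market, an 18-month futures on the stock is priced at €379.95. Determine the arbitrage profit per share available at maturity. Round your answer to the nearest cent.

PV(dividends) I = 1.81·e^(−0.0387·8/12) + 1.58·e^(−0.0387·11/12) = 3.2888
Fair futures F* = (S − I)·e^(rT) = (375.57 − 3.2888)·e^0.058050 = 372.2812 × 1.059768 = 394.5317
Market €379.95 < fair 394.5317: forward underpriced → reverse cash-and-carry (short the stock, invest proceeds at r, pay the dividends, go long the forward).
Profit at T = |F_mkt − F*| = |379.95 − 394.5317| = €14.58 per share

€14.58 per share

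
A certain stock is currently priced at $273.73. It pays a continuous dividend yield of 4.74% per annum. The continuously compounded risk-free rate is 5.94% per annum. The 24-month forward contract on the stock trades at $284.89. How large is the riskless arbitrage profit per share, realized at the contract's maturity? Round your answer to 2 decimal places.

Fair forward: F* = S·e^(carry·T), with carry = (r − q) = 0.0594 − 0.0474 = 0.0120
F* = 273.73 · e^(0.0120 × 24/12) = 273.73 · e^0.024000 = 273.73 × 1.024290 = $280.3789
Market $284.89 > fair $280.3789: forward overpriced → cash-and-carry (buy spot, short the forward).
At maturity, profit = |F_mkt − F*| = |284.89 − 280.3789| = $4.51 per share

$4.51 per share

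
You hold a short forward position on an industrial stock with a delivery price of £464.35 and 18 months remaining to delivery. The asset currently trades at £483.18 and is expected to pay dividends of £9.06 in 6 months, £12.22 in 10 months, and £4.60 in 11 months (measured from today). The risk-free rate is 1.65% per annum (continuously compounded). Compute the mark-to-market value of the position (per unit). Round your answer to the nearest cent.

-£4.61

PV(remaining dividends) I = 9.06·e^(−0.0165·6/12) + 12.22·e^(−0.0165·10/12) + 4.60·e^(−0.0165·11/12) = 25.5696
Current forward F = (S − I)·e^(rT) = (483.18 − 25.5696)·e^(0.0165·18/12) = 457.6104 × 1.025059 = 469.0777
Value (long) = (F − K)·e^(−rT) = (469.0777 − 464.35) × 0.975554 = 4.6121
Short position value = −(long value) = -£4.61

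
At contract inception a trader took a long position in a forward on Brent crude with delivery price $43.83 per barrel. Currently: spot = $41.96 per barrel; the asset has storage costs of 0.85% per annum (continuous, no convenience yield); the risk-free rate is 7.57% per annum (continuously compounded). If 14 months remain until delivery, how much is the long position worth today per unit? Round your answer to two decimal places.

Current fair forward for the remaining 14 months: F = S·e^((r + u)·T), (r + u) = 0.0757 + 0.0085 = 0.0842
F = 41.96 · e^(0.0842 × 14/12) = 41.96 × 1.103220 = 46.2911
Value of long forward = (F − K)·e^(−rT) = (46.2911 − 43.83) · e^(−0.0757·14/12)
= 2.4611 × 0.915471 = 2.25

$2.25 per barrel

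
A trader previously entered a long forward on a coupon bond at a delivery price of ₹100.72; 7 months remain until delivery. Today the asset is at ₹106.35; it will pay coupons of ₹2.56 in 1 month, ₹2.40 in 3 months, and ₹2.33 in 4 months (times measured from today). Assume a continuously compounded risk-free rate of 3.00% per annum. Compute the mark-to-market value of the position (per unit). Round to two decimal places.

PV(remaining coupons) I = 2.56·e^(−0.0300·1/12) + 2.40·e^(−0.0300·3/12) + 2.33·e^(−0.0300·4/12) = 7.2425
Current forward F = (S − I)·e^(rT) = (106.35 − 7.2425)·e^(0.0300·7/12) = 99.1075 × 1.017654 = 100.8571
Value (long) = (F − K)·e^(−rT) = (100.8571 − 100.72) × 0.982652 = 0.1347
Value = ₹0.13

₹0.13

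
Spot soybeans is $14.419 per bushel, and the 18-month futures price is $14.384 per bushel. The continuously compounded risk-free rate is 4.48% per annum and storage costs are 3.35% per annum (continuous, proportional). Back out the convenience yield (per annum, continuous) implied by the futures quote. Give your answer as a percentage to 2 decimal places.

F = S·e^((r+u−y)T) ⇒ (r+u−y) = ln(F/S)/T
ln(14.384/14.419) = -0.002430; /T ⇒ -0.001620
y = r + u − ln(F/S)/T = 0.0448 + 0.0335 + 0.001620 = 0.079920
y = 7.99%

7.99%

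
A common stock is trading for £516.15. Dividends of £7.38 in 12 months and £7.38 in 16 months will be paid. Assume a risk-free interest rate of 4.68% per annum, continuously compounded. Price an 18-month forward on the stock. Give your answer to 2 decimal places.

PV(dividends) I = 7.38·e^(−0.0468·12/12) + 7.38·e^(−0.0468·16/12)
I = 7.0426 + 6.9336 = 13.9762
F = (S − I)·e^(rT) = (516.15 − 13.9762) · e^(0.0468·18/12)
= 502.1738 · e^0.070200 = 502.1738 × 1.072723 = £538.69

£538.69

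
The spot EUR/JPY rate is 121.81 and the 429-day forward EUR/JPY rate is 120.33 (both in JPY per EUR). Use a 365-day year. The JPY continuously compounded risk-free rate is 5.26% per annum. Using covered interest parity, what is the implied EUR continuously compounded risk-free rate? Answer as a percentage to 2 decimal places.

6.30%

F = S·e^((r_JPY − r_EUR)T) ⇒ r_EUR = r_JPY − ln(F/S)/T
ln(120.33/121.81) = -0.012224; /(429/365) = -0.010400
r_EUR = 0.0526 + 0.010400 = 0.063000
r_EUR = 6.30%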